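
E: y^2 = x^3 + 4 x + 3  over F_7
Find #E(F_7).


For each x in F_7, count y with y^2 = x^3 + 4 x + 3 mod 7:
  x = 1: RHS = 1, y in [1, 6]  -> 2 point(s)
  x = 3: RHS = 0, y in [0]  -> 1 point(s)
  x = 5: RHS = 1, y in [1, 6]  -> 2 point(s)
Affine points: 5. Add the point at infinity: total = 6.

#E(F_7) = 6


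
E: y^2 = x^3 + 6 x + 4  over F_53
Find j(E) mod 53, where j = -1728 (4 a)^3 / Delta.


Delta = -16(4 a^3 + 27 b^2) mod 53 = 40
-1728 * (4 a)^3 = -1728 * (4*6)^3 mod 53 = 23
j = 23 * 40^(-1) mod 53 = 39

j = 39 (mod 53)


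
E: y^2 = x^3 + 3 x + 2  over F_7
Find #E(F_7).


For each x in F_7, count y with y^2 = x^3 + 3 x + 2 mod 7:
  x = 0: RHS = 2, y in [3, 4]  -> 2 point(s)
  x = 2: RHS = 2, y in [3, 4]  -> 2 point(s)
  x = 4: RHS = 1, y in [1, 6]  -> 2 point(s)
  x = 5: RHS = 2, y in [3, 4]  -> 2 point(s)
Affine points: 8. Add the point at infinity: total = 9.

#E(F_7) = 9


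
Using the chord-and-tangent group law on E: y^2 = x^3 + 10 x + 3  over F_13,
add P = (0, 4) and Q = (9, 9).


P != Q, so use the chord formula.
s = (y2 - y1) / (x2 - x1) = (5) / (9) mod 13 = 2
x3 = s^2 - x1 - x2 mod 13 = 2^2 - 0 - 9 = 8
y3 = s (x1 - x3) - y1 mod 13 = 2 * (0 - 8) - 4 = 6

P + Q = (8, 6)


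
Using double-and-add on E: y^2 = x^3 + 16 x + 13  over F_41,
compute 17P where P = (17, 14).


k = 17 = 10001_2 (binary, LSB first: 10001)
Double-and-add from P = (17, 14):
  bit 0 = 1: acc = O + (17, 14) = (17, 14)
  bit 1 = 0: acc unchanged = (17, 14)
  bit 2 = 0: acc unchanged = (17, 14)
  bit 3 = 0: acc unchanged = (17, 14)
  bit 4 = 1: acc = (17, 14) + (21, 4) = (40, 23)

17P = (40, 23)


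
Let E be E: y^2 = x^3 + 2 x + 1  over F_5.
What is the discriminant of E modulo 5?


4 a^3 + 27 b^2 = 4*2^3 + 27*1^2 = 32 + 27 = 59
Delta = -16 * (59) = -944
Delta mod 5 = 1

Delta = 1 (mod 5)


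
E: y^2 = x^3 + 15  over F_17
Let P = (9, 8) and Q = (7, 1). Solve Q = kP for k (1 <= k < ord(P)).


Enumerate multiples of P until we hit Q = (7, 1):
  1P = (9, 8)
  2P = (7, 16)
  3P = (0, 7)
  4P = (12, 3)
  5P = (12, 14)
  6P = (0, 10)
  7P = (7, 1)
Match found at i = 7.

k = 7


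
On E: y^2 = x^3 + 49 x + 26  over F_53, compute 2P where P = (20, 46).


Doubling: s = (3 x1^2 + a) / (2 y1)
s = (3*20^2 + 49) / (2*46) mod 53 = 13
x3 = s^2 - 2 x1 mod 53 = 13^2 - 2*20 = 23
y3 = s (x1 - x3) - y1 mod 53 = 13 * (20 - 23) - 46 = 21

2P = (23, 21)


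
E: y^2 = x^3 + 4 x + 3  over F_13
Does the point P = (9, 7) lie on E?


Check whether y^2 = x^3 + 4 x + 3 (mod 13) for (x, y) = (9, 7).
LHS: y^2 = 7^2 mod 13 = 10
RHS: x^3 + 4 x + 3 = 9^3 + 4*9 + 3 mod 13 = 1
LHS != RHS

No, not on the curve


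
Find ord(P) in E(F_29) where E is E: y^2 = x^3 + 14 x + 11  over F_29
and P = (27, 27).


Compute successive multiples of P until we hit O:
  1P = (27, 27)
  2P = (10, 22)
  3P = (25, 6)
  4P = (22, 11)
  5P = (3, 15)
  6P = (21, 5)
  7P = (17, 0)
  8P = (21, 24)
  ... (continuing to 14P)
  14P = O

ord(P) = 14


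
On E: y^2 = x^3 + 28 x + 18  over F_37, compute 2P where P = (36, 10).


Doubling: s = (3 x1^2 + a) / (2 y1)
s = (3*36^2 + 28) / (2*10) mod 37 = 33
x3 = s^2 - 2 x1 mod 37 = 33^2 - 2*36 = 18
y3 = s (x1 - x3) - y1 mod 37 = 33 * (36 - 18) - 10 = 29

2P = (18, 29)


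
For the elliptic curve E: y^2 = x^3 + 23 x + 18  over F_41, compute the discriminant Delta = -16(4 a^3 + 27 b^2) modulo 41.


4 a^3 + 27 b^2 = 4*23^3 + 27*18^2 = 48668 + 8748 = 57416
Delta = -16 * (57416) = -918656
Delta mod 41 = 31

Delta = 31 (mod 41)


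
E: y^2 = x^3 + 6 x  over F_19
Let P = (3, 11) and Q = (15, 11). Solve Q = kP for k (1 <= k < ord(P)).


Enumerate multiples of P until we hit Q = (15, 11):
  1P = (3, 11)
  2P = (1, 11)
  3P = (15, 8)
  4P = (7, 9)
  5P = (14, 4)
  6P = (9, 17)
  7P = (8, 3)
  8P = (6, 9)
  9P = (2, 1)
  10P = (0, 0)
  11P = (2, 18)
  12P = (6, 10)
  13P = (8, 16)
  14P = (9, 2)
  15P = (14, 15)
  16P = (7, 10)
  17P = (15, 11)
Match found at i = 17.

k = 17


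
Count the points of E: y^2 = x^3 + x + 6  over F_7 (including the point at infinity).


For each x in F_7, count y with y^2 = x^3 + 1 x + 6 mod 7:
  x = 1: RHS = 1, y in [1, 6]  -> 2 point(s)
  x = 2: RHS = 2, y in [3, 4]  -> 2 point(s)
  x = 3: RHS = 1, y in [1, 6]  -> 2 point(s)
  x = 4: RHS = 4, y in [2, 5]  -> 2 point(s)
  x = 6: RHS = 4, y in [2, 5]  -> 2 point(s)
Affine points: 10. Add the point at infinity: total = 11.

#E(F_7) = 11


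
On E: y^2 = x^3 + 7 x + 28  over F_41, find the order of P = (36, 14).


Compute successive multiples of P until we hit O:
  1P = (36, 14)
  2P = (10, 27)
  3P = (26, 22)
  4P = (19, 38)
  5P = (28, 35)
  6P = (14, 0)
  7P = (28, 6)
  8P = (19, 3)
  ... (continuing to 12P)
  12P = O

ord(P) = 12


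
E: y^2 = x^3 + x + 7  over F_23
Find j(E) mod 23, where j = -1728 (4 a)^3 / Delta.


Delta = -16(4 a^3 + 27 b^2) mod 23 = 20
-1728 * (4 a)^3 = -1728 * (4*1)^3 mod 23 = 15
j = 15 * 20^(-1) mod 23 = 18

j = 18 (mod 23)


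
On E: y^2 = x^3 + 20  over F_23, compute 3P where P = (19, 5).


k = 3 = 11_2 (binary, LSB first: 11)
Double-and-add from P = (19, 5):
  bit 0 = 1: acc = O + (19, 5) = (19, 5)
  bit 1 = 1: acc = (19, 5) + (20, 4) = (8, 7)

3P = (8, 7)


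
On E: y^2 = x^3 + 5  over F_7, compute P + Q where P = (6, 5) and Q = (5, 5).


P != Q, so use the chord formula.
s = (y2 - y1) / (x2 - x1) = (0) / (6) mod 7 = 0
x3 = s^2 - x1 - x2 mod 7 = 0^2 - 6 - 5 = 3
y3 = s (x1 - x3) - y1 mod 7 = 0 * (6 - 3) - 5 = 2

P + Q = (3, 2)


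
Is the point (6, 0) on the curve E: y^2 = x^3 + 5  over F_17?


Check whether y^2 = x^3 + 0 x + 5 (mod 17) for (x, y) = (6, 0).
LHS: y^2 = 0^2 mod 17 = 0
RHS: x^3 + 0 x + 5 = 6^3 + 0*6 + 5 mod 17 = 0
LHS = RHS

Yes, on the curve


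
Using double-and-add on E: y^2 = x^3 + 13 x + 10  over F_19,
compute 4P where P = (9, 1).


k = 4 = 100_2 (binary, LSB first: 001)
Double-and-add from P = (9, 1):
  bit 0 = 0: acc unchanged = O
  bit 1 = 0: acc unchanged = O
  bit 2 = 1: acc = O + (10, 0) = (10, 0)

4P = (10, 0)


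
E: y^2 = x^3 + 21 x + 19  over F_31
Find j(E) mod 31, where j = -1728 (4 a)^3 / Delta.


Delta = -16(4 a^3 + 27 b^2) mod 31 = 25
-1728 * (4 a)^3 = -1728 * (4*21)^3 mod 31 = 27
j = 27 * 25^(-1) mod 31 = 11

j = 11 (mod 31)


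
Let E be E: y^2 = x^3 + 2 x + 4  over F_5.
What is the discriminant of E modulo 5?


4 a^3 + 27 b^2 = 4*2^3 + 27*4^2 = 32 + 432 = 464
Delta = -16 * (464) = -7424
Delta mod 5 = 1

Delta = 1 (mod 5)


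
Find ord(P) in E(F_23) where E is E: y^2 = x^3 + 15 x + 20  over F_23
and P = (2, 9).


Compute successive multiples of P until we hit O:
  1P = (2, 9)
  2P = (4, 11)
  3P = (18, 21)
  4P = (5, 6)
  5P = (17, 6)
  6P = (16, 3)
  7P = (8, 10)
  8P = (6, 21)
  ... (continuing to 26P)
  26P = O

ord(P) = 26


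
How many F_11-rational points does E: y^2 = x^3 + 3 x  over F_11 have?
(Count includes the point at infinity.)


For each x in F_11, count y with y^2 = x^3 + 3 x + 0 mod 11:
  x = 0: RHS = 0, y in [0]  -> 1 point(s)
  x = 1: RHS = 4, y in [2, 9]  -> 2 point(s)
  x = 2: RHS = 3, y in [5, 6]  -> 2 point(s)
  x = 3: RHS = 3, y in [5, 6]  -> 2 point(s)
  x = 6: RHS = 3, y in [5, 6]  -> 2 point(s)
  x = 7: RHS = 1, y in [1, 10]  -> 2 point(s)
Affine points: 11. Add the point at infinity: total = 12.

#E(F_11) = 12


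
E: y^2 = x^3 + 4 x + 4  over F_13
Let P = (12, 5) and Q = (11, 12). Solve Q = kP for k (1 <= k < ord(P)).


Enumerate multiples of P until we hit Q = (11, 12):
  1P = (12, 5)
  2P = (6, 7)
  3P = (11, 12)
Match found at i = 3.

k = 3


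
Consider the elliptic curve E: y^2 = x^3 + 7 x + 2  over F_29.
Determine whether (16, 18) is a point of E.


Check whether y^2 = x^3 + 7 x + 2 (mod 29) for (x, y) = (16, 18).
LHS: y^2 = 18^2 mod 29 = 5
RHS: x^3 + 7 x + 2 = 16^3 + 7*16 + 2 mod 29 = 5
LHS = RHS

Yes, on the curve


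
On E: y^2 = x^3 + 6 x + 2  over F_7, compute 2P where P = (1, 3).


Doubling: s = (3 x1^2 + a) / (2 y1)
s = (3*1^2 + 6) / (2*3) mod 7 = 5
x3 = s^2 - 2 x1 mod 7 = 5^2 - 2*1 = 2
y3 = s (x1 - x3) - y1 mod 7 = 5 * (1 - 2) - 3 = 6

2P = (2, 6)


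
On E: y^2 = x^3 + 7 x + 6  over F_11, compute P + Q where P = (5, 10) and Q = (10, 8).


P != Q, so use the chord formula.
s = (y2 - y1) / (x2 - x1) = (9) / (5) mod 11 = 4
x3 = s^2 - x1 - x2 mod 11 = 4^2 - 5 - 10 = 1
y3 = s (x1 - x3) - y1 mod 11 = 4 * (5 - 1) - 10 = 6

P + Q = (1, 6)


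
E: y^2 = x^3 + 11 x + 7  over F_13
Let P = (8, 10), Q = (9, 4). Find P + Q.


P != Q, so use the chord formula.
s = (y2 - y1) / (x2 - x1) = (7) / (1) mod 13 = 7
x3 = s^2 - x1 - x2 mod 13 = 7^2 - 8 - 9 = 6
y3 = s (x1 - x3) - y1 mod 13 = 7 * (8 - 6) - 10 = 4

P + Q = (6, 4)


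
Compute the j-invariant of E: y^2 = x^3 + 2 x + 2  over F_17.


Delta = -16(4 a^3 + 27 b^2) mod 17 = 4
-1728 * (4 a)^3 = -1728 * (4*2)^3 mod 17 = 12
j = 12 * 4^(-1) mod 17 = 3

j = 3 (mod 17)


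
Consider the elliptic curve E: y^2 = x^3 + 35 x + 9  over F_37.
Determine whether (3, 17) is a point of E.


Check whether y^2 = x^3 + 35 x + 9 (mod 37) for (x, y) = (3, 17).
LHS: y^2 = 17^2 mod 37 = 30
RHS: x^3 + 35 x + 9 = 3^3 + 35*3 + 9 mod 37 = 30
LHS = RHS

Yes, on the curve


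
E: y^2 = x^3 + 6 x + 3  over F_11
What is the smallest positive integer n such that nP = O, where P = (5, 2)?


Compute successive multiples of P until we hit O:
  1P = (5, 2)
  2P = (2, 1)
  3P = (9, 4)
  4P = (0, 6)
  5P = (4, 6)
  6P = (7, 6)
  7P = (3, 2)
  8P = (3, 9)
  ... (continuing to 15P)
  15P = O

ord(P) = 15


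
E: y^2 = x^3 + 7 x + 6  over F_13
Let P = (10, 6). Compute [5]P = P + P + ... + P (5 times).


k = 5 = 101_2 (binary, LSB first: 101)
Double-and-add from P = (10, 6):
  bit 0 = 1: acc = O + (10, 6) = (10, 6)
  bit 1 = 0: acc unchanged = (10, 6)
  bit 2 = 1: acc = (10, 6) + (6, 11) = (1, 12)

5P = (1, 12)


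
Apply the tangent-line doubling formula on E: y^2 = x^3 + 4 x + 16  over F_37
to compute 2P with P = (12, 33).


Doubling: s = (3 x1^2 + a) / (2 y1)
s = (3*12^2 + 4) / (2*33) mod 37 = 1
x3 = s^2 - 2 x1 mod 37 = 1^2 - 2*12 = 14
y3 = s (x1 - x3) - y1 mod 37 = 1 * (12 - 14) - 33 = 2

2P = (14, 2)


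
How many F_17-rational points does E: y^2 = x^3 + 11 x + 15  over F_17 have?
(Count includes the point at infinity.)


For each x in F_17, count y with y^2 = x^3 + 11 x + 15 mod 17:
  x = 0: RHS = 15, y in [7, 10]  -> 2 point(s)
  x = 4: RHS = 4, y in [2, 15]  -> 2 point(s)
  x = 5: RHS = 8, y in [5, 12]  -> 2 point(s)
  x = 6: RHS = 8, y in [5, 12]  -> 2 point(s)
  x = 13: RHS = 9, y in [3, 14]  -> 2 point(s)
  x = 15: RHS = 2, y in [6, 11]  -> 2 point(s)
Affine points: 12. Add the point at infinity: total = 13.

#E(F_17) = 13


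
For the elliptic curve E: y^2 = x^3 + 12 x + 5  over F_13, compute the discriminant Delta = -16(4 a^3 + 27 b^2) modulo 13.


4 a^3 + 27 b^2 = 4*12^3 + 27*5^2 = 6912 + 675 = 7587
Delta = -16 * (7587) = -121392
Delta mod 13 = 2

Delta = 2 (mod 13)


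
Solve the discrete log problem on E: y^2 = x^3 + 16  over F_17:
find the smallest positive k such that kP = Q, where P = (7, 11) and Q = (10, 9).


Enumerate multiples of P until we hit Q = (10, 9):
  1P = (7, 11)
  2P = (16, 10)
  3P = (15, 5)
  4P = (3, 3)
  5P = (11, 15)
  6P = (0, 13)
  7P = (8, 16)
  8P = (10, 8)
  9P = (1, 0)
  10P = (10, 9)
Match found at i = 10.

k = 10


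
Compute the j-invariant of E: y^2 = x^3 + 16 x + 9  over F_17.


Delta = -16(4 a^3 + 27 b^2) mod 17 = 7
-1728 * (4 a)^3 = -1728 * (4*16)^3 mod 17 = 7
j = 7 * 7^(-1) mod 17 = 1

j = 1 (mod 17)


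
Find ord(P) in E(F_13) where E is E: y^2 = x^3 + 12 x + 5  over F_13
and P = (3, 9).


Compute successive multiples of P until we hit O:
  1P = (3, 9)
  2P = (7, 4)
  3P = (7, 9)
  4P = (3, 4)
  5P = O

ord(P) = 5


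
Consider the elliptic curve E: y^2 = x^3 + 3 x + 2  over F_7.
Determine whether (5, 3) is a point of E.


Check whether y^2 = x^3 + 3 x + 2 (mod 7) for (x, y) = (5, 3).
LHS: y^2 = 3^2 mod 7 = 2
RHS: x^3 + 3 x + 2 = 5^3 + 3*5 + 2 mod 7 = 2
LHS = RHS

Yes, on the curve


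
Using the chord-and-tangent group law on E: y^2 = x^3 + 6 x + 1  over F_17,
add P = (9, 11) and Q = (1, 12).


P != Q, so use the chord formula.
s = (y2 - y1) / (x2 - x1) = (1) / (9) mod 17 = 2
x3 = s^2 - x1 - x2 mod 17 = 2^2 - 9 - 1 = 11
y3 = s (x1 - x3) - y1 mod 17 = 2 * (9 - 11) - 11 = 2

P + Q = (11, 2)


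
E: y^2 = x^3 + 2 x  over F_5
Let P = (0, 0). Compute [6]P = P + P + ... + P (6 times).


k = 6 = 110_2 (binary, LSB first: 011)
Double-and-add from P = (0, 0):
  bit 0 = 0: acc unchanged = O
  bit 1 = 1: acc = O + O = O
  bit 2 = 1: acc = O + O = O

6P = O


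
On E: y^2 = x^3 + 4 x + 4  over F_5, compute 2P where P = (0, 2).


Doubling: s = (3 x1^2 + a) / (2 y1)
s = (3*0^2 + 4) / (2*2) mod 5 = 1
x3 = s^2 - 2 x1 mod 5 = 1^2 - 2*0 = 1
y3 = s (x1 - x3) - y1 mod 5 = 1 * (0 - 1) - 2 = 2

2P = (1, 2)


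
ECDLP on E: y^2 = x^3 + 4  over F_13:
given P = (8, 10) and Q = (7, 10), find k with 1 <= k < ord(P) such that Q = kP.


Enumerate multiples of P until we hit Q = (7, 10):
  1P = (8, 10)
  2P = (7, 10)
Match found at i = 2.

k = 2


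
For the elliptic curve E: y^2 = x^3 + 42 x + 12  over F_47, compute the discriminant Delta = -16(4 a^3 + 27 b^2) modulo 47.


4 a^3 + 27 b^2 = 4*42^3 + 27*12^2 = 296352 + 3888 = 300240
Delta = -16 * (300240) = -4803840
Delta mod 47 = 30

Delta = 30 (mod 47)


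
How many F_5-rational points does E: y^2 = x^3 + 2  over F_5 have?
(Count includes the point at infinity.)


For each x in F_5, count y with y^2 = x^3 + 0 x + 2 mod 5:
  x = 2: RHS = 0, y in [0]  -> 1 point(s)
  x = 3: RHS = 4, y in [2, 3]  -> 2 point(s)
  x = 4: RHS = 1, y in [1, 4]  -> 2 point(s)
Affine points: 5. Add the point at infinity: total = 6.

#E(F_5) = 6


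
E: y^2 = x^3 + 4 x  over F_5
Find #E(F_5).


For each x in F_5, count y with y^2 = x^3 + 4 x + 0 mod 5:
  x = 0: RHS = 0, y in [0]  -> 1 point(s)
  x = 1: RHS = 0, y in [0]  -> 1 point(s)
  x = 2: RHS = 1, y in [1, 4]  -> 2 point(s)
  x = 3: RHS = 4, y in [2, 3]  -> 2 point(s)
  x = 4: RHS = 0, y in [0]  -> 1 point(s)
Affine points: 7. Add the point at infinity: total = 8.

#E(F_5) = 8


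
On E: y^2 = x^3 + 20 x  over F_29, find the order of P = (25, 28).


Compute successive multiples of P until we hit O:
  1P = (25, 28)
  2P = (4, 12)
  3P = (4, 17)
  4P = (25, 1)
  5P = O

ord(P) = 5


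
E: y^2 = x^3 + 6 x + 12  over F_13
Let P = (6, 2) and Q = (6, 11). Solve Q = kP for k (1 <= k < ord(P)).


Enumerate multiples of P until we hit Q = (6, 11):
  1P = (6, 2)
  2P = (4, 3)
  3P = (0, 8)
  4P = (8, 0)
  5P = (0, 5)
  6P = (4, 10)
  7P = (6, 11)
Match found at i = 7.

k = 7


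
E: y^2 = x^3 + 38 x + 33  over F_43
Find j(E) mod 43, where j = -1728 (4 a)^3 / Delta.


Delta = -16(4 a^3 + 27 b^2) mod 43 = 17
-1728 * (4 a)^3 = -1728 * (4*38)^3 mod 43 = 16
j = 16 * 17^(-1) mod 43 = 6

j = 6 (mod 43)


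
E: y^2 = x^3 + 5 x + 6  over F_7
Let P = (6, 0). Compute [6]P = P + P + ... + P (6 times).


k = 6 = 110_2 (binary, LSB first: 011)
Double-and-add from P = (6, 0):
  bit 0 = 0: acc unchanged = O
  bit 1 = 1: acc = O + O = O
  bit 2 = 1: acc = O + O = O

6P = O


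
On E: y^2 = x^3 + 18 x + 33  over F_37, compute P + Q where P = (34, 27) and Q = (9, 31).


P != Q, so use the chord formula.
s = (y2 - y1) / (x2 - x1) = (4) / (12) mod 37 = 25
x3 = s^2 - x1 - x2 mod 37 = 25^2 - 34 - 9 = 27
y3 = s (x1 - x3) - y1 mod 37 = 25 * (34 - 27) - 27 = 0

P + Q = (27, 0)


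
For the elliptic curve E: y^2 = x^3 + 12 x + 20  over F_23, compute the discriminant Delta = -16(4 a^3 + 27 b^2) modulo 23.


4 a^3 + 27 b^2 = 4*12^3 + 27*20^2 = 6912 + 10800 = 17712
Delta = -16 * (17712) = -283392
Delta mod 23 = 14

Delta = 14 (mod 23)


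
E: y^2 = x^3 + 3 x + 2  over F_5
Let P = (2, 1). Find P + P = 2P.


Doubling: s = (3 x1^2 + a) / (2 y1)
s = (3*2^2 + 3) / (2*1) mod 5 = 0
x3 = s^2 - 2 x1 mod 5 = 0^2 - 2*2 = 1
y3 = s (x1 - x3) - y1 mod 5 = 0 * (2 - 1) - 1 = 4

2P = (1, 4)


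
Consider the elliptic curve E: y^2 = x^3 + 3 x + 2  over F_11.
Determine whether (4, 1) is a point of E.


Check whether y^2 = x^3 + 3 x + 2 (mod 11) for (x, y) = (4, 1).
LHS: y^2 = 1^2 mod 11 = 1
RHS: x^3 + 3 x + 2 = 4^3 + 3*4 + 2 mod 11 = 1
LHS = RHS

Yes, on the curve


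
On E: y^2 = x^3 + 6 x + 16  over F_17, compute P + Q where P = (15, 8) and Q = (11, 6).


P != Q, so use the chord formula.
s = (y2 - y1) / (x2 - x1) = (15) / (13) mod 17 = 9
x3 = s^2 - x1 - x2 mod 17 = 9^2 - 15 - 11 = 4
y3 = s (x1 - x3) - y1 mod 17 = 9 * (15 - 4) - 8 = 6

P + Q = (4, 6)


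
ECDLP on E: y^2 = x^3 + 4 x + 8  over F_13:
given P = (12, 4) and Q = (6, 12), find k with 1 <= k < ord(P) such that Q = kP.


Enumerate multiples of P until we hit Q = (6, 12):
  1P = (12, 4)
  2P = (5, 7)
  3P = (6, 12)
Match found at i = 3.

k = 3


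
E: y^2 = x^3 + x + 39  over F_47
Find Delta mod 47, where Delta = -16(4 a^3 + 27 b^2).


4 a^3 + 27 b^2 = 4*1^3 + 27*39^2 = 4 + 41067 = 41071
Delta = -16 * (41071) = -657136
Delta mod 47 = 18

Delta = 18 (mod 47)


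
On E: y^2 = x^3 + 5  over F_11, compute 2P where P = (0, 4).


Doubling: s = (3 x1^2 + a) / (2 y1)
s = (3*0^2 + 0) / (2*4) mod 11 = 0
x3 = s^2 - 2 x1 mod 11 = 0^2 - 2*0 = 0
y3 = s (x1 - x3) - y1 mod 11 = 0 * (0 - 0) - 4 = 7

2P = (0, 7)


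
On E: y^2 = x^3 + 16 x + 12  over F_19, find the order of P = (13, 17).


Compute successive multiples of P until we hit O:
  1P = (13, 17)
  2P = (4, 8)
  3P = (3, 12)
  4P = (8, 14)
  5P = (9, 12)
  6P = (14, 15)
  7P = (15, 6)
  8P = (7, 7)
  ... (continuing to 19P)
  19P = O

ord(P) = 19


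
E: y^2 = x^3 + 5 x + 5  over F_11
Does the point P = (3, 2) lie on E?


Check whether y^2 = x^3 + 5 x + 5 (mod 11) for (x, y) = (3, 2).
LHS: y^2 = 2^2 mod 11 = 4
RHS: x^3 + 5 x + 5 = 3^3 + 5*3 + 5 mod 11 = 3
LHS != RHS

No, not on the curve


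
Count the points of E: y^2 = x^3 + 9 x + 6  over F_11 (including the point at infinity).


For each x in F_11, count y with y^2 = x^3 + 9 x + 6 mod 11:
  x = 1: RHS = 5, y in [4, 7]  -> 2 point(s)
  x = 3: RHS = 5, y in [4, 7]  -> 2 point(s)
  x = 5: RHS = 0, y in [0]  -> 1 point(s)
  x = 6: RHS = 1, y in [1, 10]  -> 2 point(s)
  x = 7: RHS = 5, y in [4, 7]  -> 2 point(s)
Affine points: 9. Add the point at infinity: total = 10.

#E(F_11) = 10


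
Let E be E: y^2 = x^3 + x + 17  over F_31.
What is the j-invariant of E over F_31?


Delta = -16(4 a^3 + 27 b^2) mod 31 = 18
-1728 * (4 a)^3 = -1728 * (4*1)^3 mod 31 = 16
j = 16 * 18^(-1) mod 31 = 25

j = 25 (mod 31)


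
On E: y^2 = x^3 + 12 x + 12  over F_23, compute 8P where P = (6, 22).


k = 8 = 1000_2 (binary, LSB first: 0001)
Double-and-add from P = (6, 22):
  bit 0 = 0: acc unchanged = O
  bit 1 = 0: acc unchanged = O
  bit 2 = 0: acc unchanged = O
  bit 3 = 1: acc = O + (20, 15) = (20, 15)

8P = (20, 15)


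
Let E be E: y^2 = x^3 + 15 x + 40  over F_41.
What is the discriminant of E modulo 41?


4 a^3 + 27 b^2 = 4*15^3 + 27*40^2 = 13500 + 43200 = 56700
Delta = -16 * (56700) = -907200
Delta mod 41 = 7

Delta = 7 (mod 41)


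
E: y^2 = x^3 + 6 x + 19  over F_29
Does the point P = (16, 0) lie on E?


Check whether y^2 = x^3 + 6 x + 19 (mod 29) for (x, y) = (16, 0).
LHS: y^2 = 0^2 mod 29 = 0
RHS: x^3 + 6 x + 19 = 16^3 + 6*16 + 19 mod 29 = 6
LHS != RHS

No, not on the curve


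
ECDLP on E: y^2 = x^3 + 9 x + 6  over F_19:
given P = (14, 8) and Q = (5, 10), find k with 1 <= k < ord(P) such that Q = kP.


Enumerate multiples of P until we hit Q = (5, 10):
  1P = (14, 8)
  2P = (15, 1)
  3P = (1, 15)
  4P = (8, 18)
  5P = (4, 7)
  6P = (5, 10)
Match found at i = 6.

k = 6


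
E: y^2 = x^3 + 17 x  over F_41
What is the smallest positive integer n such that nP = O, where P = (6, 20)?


Compute successive multiples of P until we hit O:
  1P = (6, 20)
  2P = (33, 34)
  3P = (3, 18)
  4P = (37, 14)
  5P = (0, 0)
  6P = (37, 27)
  7P = (3, 23)
  8P = (33, 7)
  ... (continuing to 10P)
  10P = O

ord(P) = 10


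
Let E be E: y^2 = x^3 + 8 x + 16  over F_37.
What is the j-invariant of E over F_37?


Delta = -16(4 a^3 + 27 b^2) mod 37 = 15
-1728 * (4 a)^3 = -1728 * (4*8)^3 mod 37 = 31
j = 31 * 15^(-1) mod 37 = 7

j = 7 (mod 37)


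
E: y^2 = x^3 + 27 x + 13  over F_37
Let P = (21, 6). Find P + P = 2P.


Doubling: s = (3 x1^2 + a) / (2 y1)
s = (3*21^2 + 27) / (2*6) mod 37 = 20
x3 = s^2 - 2 x1 mod 37 = 20^2 - 2*21 = 25
y3 = s (x1 - x3) - y1 mod 37 = 20 * (21 - 25) - 6 = 25

2P = (25, 25)


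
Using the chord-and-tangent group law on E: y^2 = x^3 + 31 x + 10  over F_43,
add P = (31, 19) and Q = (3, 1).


P != Q, so use the chord formula.
s = (y2 - y1) / (x2 - x1) = (25) / (15) mod 43 = 16
x3 = s^2 - x1 - x2 mod 43 = 16^2 - 31 - 3 = 7
y3 = s (x1 - x3) - y1 mod 43 = 16 * (31 - 7) - 19 = 21

P + Q = (7, 21)


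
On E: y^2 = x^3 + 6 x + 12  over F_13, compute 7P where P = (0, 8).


k = 7 = 111_2 (binary, LSB first: 111)
Double-and-add from P = (0, 8):
  bit 0 = 1: acc = O + (0, 8) = (0, 8)
  bit 1 = 1: acc = (0, 8) + (4, 10) = (6, 2)
  bit 2 = 1: acc = (6, 2) + (8, 0) = (0, 5)

7P = (0, 5)


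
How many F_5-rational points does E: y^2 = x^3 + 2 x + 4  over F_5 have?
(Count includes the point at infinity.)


For each x in F_5, count y with y^2 = x^3 + 2 x + 4 mod 5:
  x = 0: RHS = 4, y in [2, 3]  -> 2 point(s)
  x = 2: RHS = 1, y in [1, 4]  -> 2 point(s)
  x = 4: RHS = 1, y in [1, 4]  -> 2 point(s)
Affine points: 6. Add the point at infinity: total = 7.

#E(F_5) = 7


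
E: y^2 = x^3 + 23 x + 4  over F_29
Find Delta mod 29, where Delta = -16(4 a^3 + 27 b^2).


4 a^3 + 27 b^2 = 4*23^3 + 27*4^2 = 48668 + 432 = 49100
Delta = -16 * (49100) = -785600
Delta mod 29 = 10

Delta = 10 (mod 29)


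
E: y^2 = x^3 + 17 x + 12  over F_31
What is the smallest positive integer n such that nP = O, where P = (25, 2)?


Compute successive multiples of P until we hit O:
  1P = (25, 2)
  2P = (14, 24)
  3P = (27, 2)
  4P = (10, 29)
  5P = (29, 30)
  6P = (26, 22)
  7P = (8, 28)
  8P = (16, 28)
  ... (continuing to 33P)
  33P = O

ord(P) = 33


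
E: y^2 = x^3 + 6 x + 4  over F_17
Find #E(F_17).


For each x in F_17, count y with y^2 = x^3 + 6 x + 4 mod 17:
  x = 0: RHS = 4, y in [2, 15]  -> 2 point(s)
  x = 3: RHS = 15, y in [7, 10]  -> 2 point(s)
  x = 6: RHS = 1, y in [1, 16]  -> 2 point(s)
  x = 7: RHS = 15, y in [7, 10]  -> 2 point(s)
  x = 12: RHS = 2, y in [6, 11]  -> 2 point(s)
  x = 13: RHS = 1, y in [1, 16]  -> 2 point(s)
  x = 15: RHS = 1, y in [1, 16]  -> 2 point(s)
Affine points: 14. Add the point at infinity: total = 15.

#E(F_17) = 15


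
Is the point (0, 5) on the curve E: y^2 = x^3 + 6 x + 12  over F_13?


Check whether y^2 = x^3 + 6 x + 12 (mod 13) for (x, y) = (0, 5).
LHS: y^2 = 5^2 mod 13 = 12
RHS: x^3 + 6 x + 12 = 0^3 + 6*0 + 12 mod 13 = 12
LHS = RHS

Yes, on the curve


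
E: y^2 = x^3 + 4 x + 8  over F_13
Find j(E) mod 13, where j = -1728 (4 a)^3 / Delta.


Delta = -16(4 a^3 + 27 b^2) mod 13 = 2
-1728 * (4 a)^3 = -1728 * (4*4)^3 mod 13 = 1
j = 1 * 2^(-1) mod 13 = 7

j = 7 (mod 13)


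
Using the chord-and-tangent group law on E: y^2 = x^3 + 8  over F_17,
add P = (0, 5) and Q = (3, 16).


P != Q, so use the chord formula.
s = (y2 - y1) / (x2 - x1) = (11) / (3) mod 17 = 15
x3 = s^2 - x1 - x2 mod 17 = 15^2 - 0 - 3 = 1
y3 = s (x1 - x3) - y1 mod 17 = 15 * (0 - 1) - 5 = 14

P + Q = (1, 14)


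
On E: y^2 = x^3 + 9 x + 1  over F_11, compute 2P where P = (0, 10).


Doubling: s = (3 x1^2 + a) / (2 y1)
s = (3*0^2 + 9) / (2*10) mod 11 = 1
x3 = s^2 - 2 x1 mod 11 = 1^2 - 2*0 = 1
y3 = s (x1 - x3) - y1 mod 11 = 1 * (0 - 1) - 10 = 0

2P = (1, 0)


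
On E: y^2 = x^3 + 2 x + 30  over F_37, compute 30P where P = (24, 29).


k = 30 = 11110_2 (binary, LSB first: 01111)
Double-and-add from P = (24, 29):
  bit 0 = 0: acc unchanged = O
  bit 1 = 1: acc = O + (36, 29) = (36, 29)
  bit 2 = 1: acc = (36, 29) + (6, 31) = (20, 2)
  bit 3 = 1: acc = (20, 2) + (34, 16) = (21, 34)
  bit 4 = 1: acc = (21, 34) + (13, 25) = (6, 6)

30P = (6, 6)


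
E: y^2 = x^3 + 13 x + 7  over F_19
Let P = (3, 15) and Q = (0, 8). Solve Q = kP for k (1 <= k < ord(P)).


Enumerate multiples of P until we hit Q = (0, 8):
  1P = (3, 15)
  2P = (0, 8)
Match found at i = 2.

k = 2


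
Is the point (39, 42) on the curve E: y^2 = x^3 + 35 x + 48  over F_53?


Check whether y^2 = x^3 + 35 x + 48 (mod 53) for (x, y) = (39, 42).
LHS: y^2 = 42^2 mod 53 = 15
RHS: x^3 + 35 x + 48 = 39^3 + 35*39 + 48 mod 53 = 47
LHS != RHS

No, not on the curve


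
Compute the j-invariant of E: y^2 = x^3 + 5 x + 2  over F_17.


Delta = -16(4 a^3 + 27 b^2) mod 17 = 13
-1728 * (4 a)^3 = -1728 * (4*5)^3 mod 17 = 9
j = 9 * 13^(-1) mod 17 = 2

j = 2 (mod 17)


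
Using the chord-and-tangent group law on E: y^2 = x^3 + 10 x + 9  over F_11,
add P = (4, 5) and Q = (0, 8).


P != Q, so use the chord formula.
s = (y2 - y1) / (x2 - x1) = (3) / (7) mod 11 = 2
x3 = s^2 - x1 - x2 mod 11 = 2^2 - 4 - 0 = 0
y3 = s (x1 - x3) - y1 mod 11 = 2 * (4 - 0) - 5 = 3

P + Q = (0, 3)


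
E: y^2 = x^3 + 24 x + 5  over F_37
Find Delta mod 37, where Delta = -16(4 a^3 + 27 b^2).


4 a^3 + 27 b^2 = 4*24^3 + 27*5^2 = 55296 + 675 = 55971
Delta = -16 * (55971) = -895536
Delta mod 37 = 12

Delta = 12 (mod 37)


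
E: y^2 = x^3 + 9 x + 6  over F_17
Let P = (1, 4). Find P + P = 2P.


Doubling: s = (3 x1^2 + a) / (2 y1)
s = (3*1^2 + 9) / (2*4) mod 17 = 10
x3 = s^2 - 2 x1 mod 17 = 10^2 - 2*1 = 13
y3 = s (x1 - x3) - y1 mod 17 = 10 * (1 - 13) - 4 = 12

2P = (13, 12)


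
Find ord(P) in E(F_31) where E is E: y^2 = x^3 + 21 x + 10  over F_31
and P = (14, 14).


Compute successive multiples of P until we hit O:
  1P = (14, 14)
  2P = (13, 0)
  3P = (14, 17)
  4P = O

ord(P) = 4


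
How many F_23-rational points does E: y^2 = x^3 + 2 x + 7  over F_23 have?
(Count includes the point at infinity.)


For each x in F_23, count y with y^2 = x^3 + 2 x + 7 mod 23:
  x = 5: RHS = 4, y in [2, 21]  -> 2 point(s)
  x = 8: RHS = 6, y in [11, 12]  -> 2 point(s)
  x = 9: RHS = 18, y in [8, 15]  -> 2 point(s)
  x = 11: RHS = 3, y in [7, 16]  -> 2 point(s)
  x = 15: RHS = 8, y in [10, 13]  -> 2 point(s)
  x = 16: RHS = 18, y in [8, 15]  -> 2 point(s)
  x = 17: RHS = 9, y in [3, 20]  -> 2 point(s)
  x = 19: RHS = 4, y in [2, 21]  -> 2 point(s)
  x = 21: RHS = 18, y in [8, 15]  -> 2 point(s)
  x = 22: RHS = 4, y in [2, 21]  -> 2 point(s)
Affine points: 20. Add the point at infinity: total = 21.

#E(F_23) = 21


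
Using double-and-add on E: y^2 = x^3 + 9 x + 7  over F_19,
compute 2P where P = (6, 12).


k = 2 = 10_2 (binary, LSB first: 01)
Double-and-add from P = (6, 12):
  bit 0 = 0: acc unchanged = O
  bit 1 = 1: acc = O + (18, 15) = (18, 15)

2P = (18, 15)


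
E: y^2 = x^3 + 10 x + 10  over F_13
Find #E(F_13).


For each x in F_13, count y with y^2 = x^3 + 10 x + 10 mod 13:
  x = 0: RHS = 10, y in [6, 7]  -> 2 point(s)
  x = 2: RHS = 12, y in [5, 8]  -> 2 point(s)
  x = 4: RHS = 10, y in [6, 7]  -> 2 point(s)
  x = 5: RHS = 3, y in [4, 9]  -> 2 point(s)
  x = 6: RHS = 0, y in [0]  -> 1 point(s)
  x = 8: RHS = 4, y in [2, 11]  -> 2 point(s)
  x = 9: RHS = 10, y in [6, 7]  -> 2 point(s)
  x = 12: RHS = 12, y in [5, 8]  -> 2 point(s)
Affine points: 15. Add the point at infinity: total = 16.

#E(F_13) = 16


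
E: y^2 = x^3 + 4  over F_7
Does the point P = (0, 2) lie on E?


Check whether y^2 = x^3 + 0 x + 4 (mod 7) for (x, y) = (0, 2).
LHS: y^2 = 2^2 mod 7 = 4
RHS: x^3 + 0 x + 4 = 0^3 + 0*0 + 4 mod 7 = 4
LHS = RHS

Yes, on the curve


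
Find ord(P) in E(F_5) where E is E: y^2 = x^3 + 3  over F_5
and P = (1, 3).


Compute successive multiples of P until we hit O:
  1P = (1, 3)
  2P = (2, 4)
  3P = (3, 0)
  4P = (2, 1)
  5P = (1, 2)
  6P = O

ord(P) = 6


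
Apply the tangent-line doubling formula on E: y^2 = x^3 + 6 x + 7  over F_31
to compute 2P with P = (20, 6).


Doubling: s = (3 x1^2 + a) / (2 y1)
s = (3*20^2 + 6) / (2*6) mod 31 = 23
x3 = s^2 - 2 x1 mod 31 = 23^2 - 2*20 = 24
y3 = s (x1 - x3) - y1 mod 31 = 23 * (20 - 24) - 6 = 26

2P = (24, 26)


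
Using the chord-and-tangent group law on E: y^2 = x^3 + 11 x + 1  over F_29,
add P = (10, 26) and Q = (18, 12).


P != Q, so use the chord formula.
s = (y2 - y1) / (x2 - x1) = (15) / (8) mod 29 = 20
x3 = s^2 - x1 - x2 mod 29 = 20^2 - 10 - 18 = 24
y3 = s (x1 - x3) - y1 mod 29 = 20 * (10 - 24) - 26 = 13

P + Q = (24, 13)


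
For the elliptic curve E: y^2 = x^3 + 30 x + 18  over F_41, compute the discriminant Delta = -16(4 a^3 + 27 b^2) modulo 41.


4 a^3 + 27 b^2 = 4*30^3 + 27*18^2 = 108000 + 8748 = 116748
Delta = -16 * (116748) = -1867968
Delta mod 41 = 33

Delta = 33 (mod 41)


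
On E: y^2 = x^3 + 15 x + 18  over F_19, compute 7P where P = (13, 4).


k = 7 = 111_2 (binary, LSB first: 111)
Double-and-add from P = (13, 4):
  bit 0 = 1: acc = O + (13, 4) = (13, 4)
  bit 1 = 1: acc = (13, 4) + (10, 16) = (12, 11)
  bit 2 = 1: acc = (12, 11) + (5, 16) = (6, 1)

7P = (6, 1)


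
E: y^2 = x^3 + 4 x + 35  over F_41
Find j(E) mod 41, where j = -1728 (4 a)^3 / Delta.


Delta = -16(4 a^3 + 27 b^2) mod 41 = 32
-1728 * (4 a)^3 = -1728 * (4*4)^3 mod 41 = 24
j = 24 * 32^(-1) mod 41 = 11

j = 11 (mod 41)


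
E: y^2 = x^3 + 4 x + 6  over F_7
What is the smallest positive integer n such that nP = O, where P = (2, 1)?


Compute successive multiples of P until we hit O:
  1P = (2, 1)
  2P = (4, 4)
  3P = (5, 5)
  4P = (1, 5)
  5P = (6, 1)
  6P = (6, 6)
  7P = (1, 2)
  8P = (5, 2)
  ... (continuing to 11P)
  11P = O

ord(P) = 11


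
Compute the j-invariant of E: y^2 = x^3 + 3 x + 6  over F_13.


Delta = -16(4 a^3 + 27 b^2) mod 13 = 10
-1728 * (4 a)^3 = -1728 * (4*3)^3 mod 13 = 12
j = 12 * 10^(-1) mod 13 = 9

j = 9 (mod 13)


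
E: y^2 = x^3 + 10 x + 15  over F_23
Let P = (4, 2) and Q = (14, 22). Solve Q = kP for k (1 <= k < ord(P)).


Enumerate multiples of P until we hit Q = (14, 22):
  1P = (4, 2)
  2P = (1, 7)
  3P = (8, 20)
  4P = (14, 22)
Match found at i = 4.

k = 4


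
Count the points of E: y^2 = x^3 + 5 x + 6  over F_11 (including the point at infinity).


For each x in F_11, count y with y^2 = x^3 + 5 x + 6 mod 11:
  x = 1: RHS = 1, y in [1, 10]  -> 2 point(s)
  x = 3: RHS = 4, y in [2, 9]  -> 2 point(s)
  x = 10: RHS = 0, y in [0]  -> 1 point(s)
Affine points: 5. Add the point at infinity: total = 6.

#E(F_11) = 6


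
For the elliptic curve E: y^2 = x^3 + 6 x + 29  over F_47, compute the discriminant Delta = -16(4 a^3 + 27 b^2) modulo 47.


4 a^3 + 27 b^2 = 4*6^3 + 27*29^2 = 864 + 22707 = 23571
Delta = -16 * (23571) = -377136
Delta mod 47 = 39

Delta = 39 (mod 47)


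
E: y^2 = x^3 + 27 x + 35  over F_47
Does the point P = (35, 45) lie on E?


Check whether y^2 = x^3 + 27 x + 35 (mod 47) for (x, y) = (35, 45).
LHS: y^2 = 45^2 mod 47 = 4
RHS: x^3 + 27 x + 35 = 35^3 + 27*35 + 35 mod 47 = 4
LHS = RHS

Yes, on the curve


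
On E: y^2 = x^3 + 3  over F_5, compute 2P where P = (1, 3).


Doubling: s = (3 x1^2 + a) / (2 y1)
s = (3*1^2 + 0) / (2*3) mod 5 = 3
x3 = s^2 - 2 x1 mod 5 = 3^2 - 2*1 = 2
y3 = s (x1 - x3) - y1 mod 5 = 3 * (1 - 2) - 3 = 4

2P = (2, 4)


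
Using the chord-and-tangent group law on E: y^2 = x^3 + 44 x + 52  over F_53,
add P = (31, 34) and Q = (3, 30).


P != Q, so use the chord formula.
s = (y2 - y1) / (x2 - x1) = (49) / (25) mod 53 = 38
x3 = s^2 - x1 - x2 mod 53 = 38^2 - 31 - 3 = 32
y3 = s (x1 - x3) - y1 mod 53 = 38 * (31 - 32) - 34 = 34

P + Q = (32, 34)


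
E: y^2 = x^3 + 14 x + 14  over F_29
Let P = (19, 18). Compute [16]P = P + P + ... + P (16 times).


k = 16 = 10000_2 (binary, LSB first: 00001)
Double-and-add from P = (19, 18):
  bit 0 = 0: acc unchanged = O
  bit 1 = 0: acc unchanged = O
  bit 2 = 0: acc unchanged = O
  bit 3 = 0: acc unchanged = O
  bit 4 = 1: acc = O + (14, 5) = (14, 5)

16P = (14, 5)


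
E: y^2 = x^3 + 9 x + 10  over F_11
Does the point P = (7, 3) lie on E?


Check whether y^2 = x^3 + 9 x + 10 (mod 11) for (x, y) = (7, 3).
LHS: y^2 = 3^2 mod 11 = 9
RHS: x^3 + 9 x + 10 = 7^3 + 9*7 + 10 mod 11 = 9
LHS = RHS

Yes, on the curve


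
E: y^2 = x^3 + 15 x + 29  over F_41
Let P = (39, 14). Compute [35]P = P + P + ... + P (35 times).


k = 35 = 100011_2 (binary, LSB first: 110001)
Double-and-add from P = (39, 14):
  bit 0 = 1: acc = O + (39, 14) = (39, 14)
  bit 1 = 1: acc = (39, 14) + (35, 25) = (13, 17)
  bit 2 = 0: acc unchanged = (13, 17)
  bit 3 = 0: acc unchanged = (13, 17)
  bit 4 = 0: acc unchanged = (13, 17)
  bit 5 = 1: acc = (13, 17) + (17, 21) = (12, 25)

35P = (12, 25)


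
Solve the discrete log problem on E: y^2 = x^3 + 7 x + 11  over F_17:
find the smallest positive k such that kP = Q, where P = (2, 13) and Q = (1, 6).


Enumerate multiples of P until we hit Q = (1, 6):
  1P = (2, 13)
  2P = (12, 15)
  3P = (1, 11)
  4P = (1, 6)
Match found at i = 4.

k = 4


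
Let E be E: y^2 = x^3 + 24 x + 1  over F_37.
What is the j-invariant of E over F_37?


Delta = -16(4 a^3 + 27 b^2) mod 37 = 20
-1728 * (4 a)^3 = -1728 * (4*24)^3 mod 37 = 23
j = 23 * 20^(-1) mod 37 = 3

j = 3 (mod 37)


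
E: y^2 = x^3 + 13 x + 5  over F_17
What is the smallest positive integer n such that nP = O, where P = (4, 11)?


Compute successive multiples of P until we hit O:
  1P = (4, 11)
  2P = (13, 5)
  3P = (8, 3)
  4P = (9, 16)
  5P = (5, 5)
  6P = (10, 8)
  7P = (16, 12)
  8P = (12, 11)
  ... (continuing to 20P)
  20P = O

ord(P) = 20


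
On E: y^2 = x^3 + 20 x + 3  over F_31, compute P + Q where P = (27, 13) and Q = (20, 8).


P != Q, so use the chord formula.
s = (y2 - y1) / (x2 - x1) = (26) / (24) mod 31 = 14
x3 = s^2 - x1 - x2 mod 31 = 14^2 - 27 - 20 = 25
y3 = s (x1 - x3) - y1 mod 31 = 14 * (27 - 25) - 13 = 15

P + Q = (25, 15)


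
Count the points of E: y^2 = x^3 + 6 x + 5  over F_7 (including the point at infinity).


For each x in F_7, count y with y^2 = x^3 + 6 x + 5 mod 7:
  x = 2: RHS = 4, y in [2, 5]  -> 2 point(s)
  x = 3: RHS = 1, y in [1, 6]  -> 2 point(s)
  x = 4: RHS = 2, y in [3, 4]  -> 2 point(s)
Affine points: 6. Add the point at infinity: total = 7.

#E(F_7) = 7


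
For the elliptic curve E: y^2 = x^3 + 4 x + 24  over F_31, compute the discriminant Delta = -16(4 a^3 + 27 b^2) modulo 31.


4 a^3 + 27 b^2 = 4*4^3 + 27*24^2 = 256 + 15552 = 15808
Delta = -16 * (15808) = -252928
Delta mod 31 = 1

Delta = 1 (mod 31)


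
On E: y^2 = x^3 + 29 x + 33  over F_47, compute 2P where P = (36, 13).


Doubling: s = (3 x1^2 + a) / (2 y1)
s = (3*36^2 + 29) / (2*13) mod 47 = 44
x3 = s^2 - 2 x1 mod 47 = 44^2 - 2*36 = 31
y3 = s (x1 - x3) - y1 mod 47 = 44 * (36 - 31) - 13 = 19

2P = (31, 19)


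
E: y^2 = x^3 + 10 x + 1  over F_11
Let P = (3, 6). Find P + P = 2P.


Doubling: s = (3 x1^2 + a) / (2 y1)
s = (3*3^2 + 10) / (2*6) mod 11 = 4
x3 = s^2 - 2 x1 mod 11 = 4^2 - 2*3 = 10
y3 = s (x1 - x3) - y1 mod 11 = 4 * (3 - 10) - 6 = 10

2P = (10, 10)


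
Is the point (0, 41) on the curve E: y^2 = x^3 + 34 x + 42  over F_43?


Check whether y^2 = x^3 + 34 x + 42 (mod 43) for (x, y) = (0, 41).
LHS: y^2 = 41^2 mod 43 = 4
RHS: x^3 + 34 x + 42 = 0^3 + 34*0 + 42 mod 43 = 42
LHS != RHS

No, not on the curve


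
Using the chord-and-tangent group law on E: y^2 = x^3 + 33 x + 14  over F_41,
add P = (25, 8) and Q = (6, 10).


P != Q, so use the chord formula.
s = (y2 - y1) / (x2 - x1) = (2) / (22) mod 41 = 15
x3 = s^2 - x1 - x2 mod 41 = 15^2 - 25 - 6 = 30
y3 = s (x1 - x3) - y1 mod 41 = 15 * (25 - 30) - 8 = 40

P + Q = (30, 40)


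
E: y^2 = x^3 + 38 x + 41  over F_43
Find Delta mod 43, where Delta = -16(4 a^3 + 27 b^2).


4 a^3 + 27 b^2 = 4*38^3 + 27*41^2 = 219488 + 45387 = 264875
Delta = -16 * (264875) = -4238000
Delta mod 43 = 37

Delta = 37 (mod 43)


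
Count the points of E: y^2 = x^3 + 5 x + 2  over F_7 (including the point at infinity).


For each x in F_7, count y with y^2 = x^3 + 5 x + 2 mod 7:
  x = 0: RHS = 2, y in [3, 4]  -> 2 point(s)
  x = 1: RHS = 1, y in [1, 6]  -> 2 point(s)
  x = 3: RHS = 2, y in [3, 4]  -> 2 point(s)
  x = 4: RHS = 2, y in [3, 4]  -> 2 point(s)
Affine points: 8. Add the point at infinity: total = 9.

#E(F_7) = 9


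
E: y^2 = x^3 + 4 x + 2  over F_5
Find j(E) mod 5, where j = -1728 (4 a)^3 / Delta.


Delta = -16(4 a^3 + 27 b^2) mod 5 = 1
-1728 * (4 a)^3 = -1728 * (4*4)^3 mod 5 = 2
j = 2 * 1^(-1) mod 5 = 2

j = 2 (mod 5)


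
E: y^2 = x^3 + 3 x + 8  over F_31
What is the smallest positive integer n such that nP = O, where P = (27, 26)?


Compute successive multiples of P until we hit O:
  1P = (27, 26)
  2P = (12, 6)
  3P = (11, 16)
  4P = (21, 1)
  5P = (15, 24)
  6P = (14, 2)
  7P = (9, 12)
  8P = (9, 19)
  ... (continuing to 15P)
  15P = O

ord(P) = 15


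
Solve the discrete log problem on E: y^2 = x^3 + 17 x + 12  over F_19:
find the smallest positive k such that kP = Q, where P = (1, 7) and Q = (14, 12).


Enumerate multiples of P until we hit Q = (14, 12):
  1P = (1, 7)
  2P = (14, 7)
  3P = (4, 12)
  4P = (2, 4)
  5P = (6, 8)
  6P = (9, 18)
  7P = (10, 2)
  8P = (13, 6)
  9P = (12, 5)
  10P = (12, 14)
  11P = (13, 13)
  12P = (10, 17)
  13P = (9, 1)
  14P = (6, 11)
  15P = (2, 15)
  16P = (4, 7)
  17P = (14, 12)
Match found at i = 17.

k = 17


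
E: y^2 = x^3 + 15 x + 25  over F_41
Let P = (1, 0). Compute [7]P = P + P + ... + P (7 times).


k = 7 = 111_2 (binary, LSB first: 111)
Double-and-add from P = (1, 0):
  bit 0 = 1: acc = O + (1, 0) = (1, 0)
  bit 1 = 1: acc = (1, 0) + O = (1, 0)
  bit 2 = 1: acc = (1, 0) + O = (1, 0)

7P = (1, 0)


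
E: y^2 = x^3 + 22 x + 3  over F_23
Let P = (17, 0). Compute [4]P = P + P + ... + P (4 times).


k = 4 = 100_2 (binary, LSB first: 001)
Double-and-add from P = (17, 0):
  bit 0 = 0: acc unchanged = O
  bit 1 = 0: acc unchanged = O
  bit 2 = 1: acc = O + O = O

4P = O


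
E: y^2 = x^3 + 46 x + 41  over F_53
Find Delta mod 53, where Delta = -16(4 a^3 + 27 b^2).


4 a^3 + 27 b^2 = 4*46^3 + 27*41^2 = 389344 + 45387 = 434731
Delta = -16 * (434731) = -6955696
Delta mod 53 = 24

Delta = 24 (mod 53)


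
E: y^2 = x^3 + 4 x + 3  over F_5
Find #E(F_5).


For each x in F_5, count y with y^2 = x^3 + 4 x + 3 mod 5:
  x = 2: RHS = 4, y in [2, 3]  -> 2 point(s)
Affine points: 2. Add the point at infinity: total = 3.

#E(F_5) = 3


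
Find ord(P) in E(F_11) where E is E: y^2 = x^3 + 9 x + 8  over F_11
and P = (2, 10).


Compute successive multiples of P until we hit O:
  1P = (2, 10)
  2P = (10, 8)
  3P = (8, 8)
  4P = (6, 6)
  5P = (4, 3)
  6P = (9, 9)
  7P = (9, 2)
  8P = (4, 8)
  ... (continuing to 13P)
  13P = O

ord(P) = 13


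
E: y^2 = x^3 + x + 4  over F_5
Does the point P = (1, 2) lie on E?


Check whether y^2 = x^3 + 1 x + 4 (mod 5) for (x, y) = (1, 2).
LHS: y^2 = 2^2 mod 5 = 4
RHS: x^3 + 1 x + 4 = 1^3 + 1*1 + 4 mod 5 = 1
LHS != RHS

No, not on the curve


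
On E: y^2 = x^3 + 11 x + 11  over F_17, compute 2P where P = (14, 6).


Doubling: s = (3 x1^2 + a) / (2 y1)
s = (3*14^2 + 11) / (2*6) mod 17 = 6
x3 = s^2 - 2 x1 mod 17 = 6^2 - 2*14 = 8
y3 = s (x1 - x3) - y1 mod 17 = 6 * (14 - 8) - 6 = 13

2P = (8, 13)


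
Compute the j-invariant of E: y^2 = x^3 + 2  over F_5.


Delta = -16(4 a^3 + 27 b^2) mod 5 = 2
-1728 * (4 a)^3 = -1728 * (4*0)^3 mod 5 = 0
j = 0 * 2^(-1) mod 5 = 0

j = 0 (mod 5)


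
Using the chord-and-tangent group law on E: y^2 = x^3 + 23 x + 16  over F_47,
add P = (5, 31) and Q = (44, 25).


P != Q, so use the chord formula.
s = (y2 - y1) / (x2 - x1) = (41) / (39) mod 47 = 36
x3 = s^2 - x1 - x2 mod 47 = 36^2 - 5 - 44 = 25
y3 = s (x1 - x3) - y1 mod 47 = 36 * (5 - 25) - 31 = 1

P + Q = (25, 1)


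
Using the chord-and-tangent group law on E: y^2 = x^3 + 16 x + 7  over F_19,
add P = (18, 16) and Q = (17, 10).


P != Q, so use the chord formula.
s = (y2 - y1) / (x2 - x1) = (13) / (18) mod 19 = 6
x3 = s^2 - x1 - x2 mod 19 = 6^2 - 18 - 17 = 1
y3 = s (x1 - x3) - y1 mod 19 = 6 * (18 - 1) - 16 = 10

P + Q = (1, 10)


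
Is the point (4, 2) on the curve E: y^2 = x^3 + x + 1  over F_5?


Check whether y^2 = x^3 + 1 x + 1 (mod 5) for (x, y) = (4, 2).
LHS: y^2 = 2^2 mod 5 = 4
RHS: x^3 + 1 x + 1 = 4^3 + 1*4 + 1 mod 5 = 4
LHS = RHS

Yes, on the curve
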